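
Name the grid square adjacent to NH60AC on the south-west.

Longitude subsquare a = 0; −1 → -1, wraps to 23 = x, carry into square.
Longitude square 6; −1 → 5.
Latitude subsquare c = 2; −1 → 1 = b.

NH50xb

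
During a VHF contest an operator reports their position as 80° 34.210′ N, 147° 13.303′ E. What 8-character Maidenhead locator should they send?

QR30on66

Offset from 180°W / 90°S: lon 327.22172°, lat 170.57017°.
Field: lon ⌊327.22172/20⌋ = 16 → Q; lat ⌊170.57017/10⌋ = 17 → R.
Square: lon ⌊7.22172/2⌋ = 3; lat ⌊0.57017/1⌋ = 0.
Subsquare: lon ⌊1.22172/0.0833333⌋ = 14 → o; lat ⌊0.57017/0.0416667⌋ = 13 → n.
Extended square: lon ⌊0.05505/0.00833333⌋ = 6; lat ⌊0.02850/0.00416667⌋ = 6.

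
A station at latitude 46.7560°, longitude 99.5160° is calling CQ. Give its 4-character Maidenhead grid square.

NN96

Offset from 180°W / 90°S: lon 279.52°, lat 136.76°.
Field: 279.52/20 → 13 → N, 136.76/10 → 13 → N; chars NN.
Square: 19.52/2 → 9, 6.76/1 → 6; chars 96.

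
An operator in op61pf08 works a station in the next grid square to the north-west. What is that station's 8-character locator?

Longitude extended square 0; −1 → -1, wraps to 9, carry into subsquare.
Longitude subsquare p = 15; −1 → 14 = o.
Latitude extended square 8; +1 → 9.

OP61of99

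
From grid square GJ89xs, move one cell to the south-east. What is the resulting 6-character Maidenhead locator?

GJ99ar

Longitude subsquare x = 23; +1 → 24, wraps to 0 = a, carry into square.
Longitude square 8; +1 → 9.
Latitude subsquare s = 18; −1 → 17 = r.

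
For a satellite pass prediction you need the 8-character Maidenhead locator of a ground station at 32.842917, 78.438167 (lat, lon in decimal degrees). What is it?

MM92fu22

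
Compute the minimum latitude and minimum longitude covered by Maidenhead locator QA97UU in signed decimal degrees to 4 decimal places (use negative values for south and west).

-82.1667, 159.6667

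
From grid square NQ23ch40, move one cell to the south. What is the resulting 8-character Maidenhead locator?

Latitude extended square 0; −1 → -1, wraps to 9, carry into subsquare.
Latitude subsquare h = 7; −1 → 6 = g.
The longitude characters are unchanged.

NQ23cg49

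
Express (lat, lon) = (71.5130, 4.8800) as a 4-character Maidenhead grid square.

Offset from 180°W / 90°S: lon 184.88°, lat 161.51°.
Field: 184.88/20 → 9 → J, 161.51/10 → 16 → Q; chars JQ.
Square: 4.88/2 → 2, 1.51/1 → 1; chars 21.

JQ21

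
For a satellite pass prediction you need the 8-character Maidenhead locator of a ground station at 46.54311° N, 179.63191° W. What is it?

Offset from 180°W / 90°S: lon 0.36809°, lat 136.54311°.
Field: 0.36809/20 → 0 → A, 136.54311/10 → 13 → N; chars AN.
Square: 0.36809/2 → 0, 6.54311/1 → 6; chars 06.
Subsquare: 0.36809/0.0833333 → 4 → e, 0.54311/0.0416667 → 13 → n; chars en.
Extended square: 0.03476/0.00833333 → 4, 0.00144/0.00416667 → 0; chars 40.

AN06en40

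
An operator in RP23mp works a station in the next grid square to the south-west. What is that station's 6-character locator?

RP23lo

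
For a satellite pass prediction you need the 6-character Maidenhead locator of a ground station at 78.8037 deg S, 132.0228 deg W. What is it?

CB31xe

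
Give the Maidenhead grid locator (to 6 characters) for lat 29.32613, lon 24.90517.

KL29kh

Offset from 180°W / 90°S: lon 204.9052°, lat 119.3261°.
Field: lon ⌊204.9052/20⌋ = 10 → K; lat ⌊119.3261/10⌋ = 11 → L.
Square: lon ⌊4.9052/2⌋ = 2; lat ⌊9.3261/1⌋ = 9.
Subsquare: lon ⌊0.9052/0.0833333⌋ = 10 → k; lat ⌊0.3261/0.0416667⌋ = 7 → h.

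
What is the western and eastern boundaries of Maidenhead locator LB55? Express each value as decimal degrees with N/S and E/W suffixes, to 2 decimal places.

50.00° E, 52.00° E

Field L=11, B=1: +11·20° lon, +1·10° lat → SW at lon 40°, lat -80°.
Square 5, 5: +5·2° lon, +5·1° lat → SW at lon 50°, lat -75°.
Cell spans 2° lon × 1° lat.
west 50.00° E, east 52.00° E.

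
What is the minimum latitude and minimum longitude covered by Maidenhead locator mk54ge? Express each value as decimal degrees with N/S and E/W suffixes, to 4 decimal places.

14.1667° N, 70.5000° E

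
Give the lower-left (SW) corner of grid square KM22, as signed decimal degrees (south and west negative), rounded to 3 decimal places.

32.000, 24.000

Field K=10, M=12: +10·20° lon, +12·10° lat → SW at lon 20°, lat 30°.
Square 2, 2: +2·2° lon, +2·1° lat → SW at lon 24°, lat 32°.
latitude 32.000, longitude 24.000.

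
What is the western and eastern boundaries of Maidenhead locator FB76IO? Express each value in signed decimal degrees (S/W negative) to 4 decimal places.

-65.3333, -65.2500

Field F=5, B=1: +5·20° lon, +1·10° lat → SW at lon -80°, lat -80°.
Square 7, 6: +7·2° lon, +6·1° lat → SW at lon -66°, lat -74°.
Subsquare i=8, o=14: +8·0.0833333° lon, +14·0.0416667° lat → SW at lon -65.3333°, lat -73.4167°.
Cell spans 0.0833333° lon × 0.0416667° lat.
west -65.3333, east -65.2500.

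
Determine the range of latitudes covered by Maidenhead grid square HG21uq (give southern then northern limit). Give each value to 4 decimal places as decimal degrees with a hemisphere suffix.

28.3333° S, 28.2917° S

Field H=7, G=6: +7·20° lon, +6·10° lat → SW at lon -40°, lat -30°.
Square 2, 1: +2·2° lon, +1·1° lat → SW at lon -36°, lat -29°.
Subsquare u=20, q=16: +20·0.0833333° lon, +16·0.0416667° lat → SW at lon -34.3333°, lat -28.3333°.
Cell spans 0.0833333° lon × 0.0416667° lat.
south 28.3333° S, north 28.2917° S.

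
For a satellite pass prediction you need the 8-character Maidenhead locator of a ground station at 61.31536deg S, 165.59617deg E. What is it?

RC28tq14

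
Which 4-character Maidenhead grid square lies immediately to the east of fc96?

Longitude square 9; +1 → 10, wraps to 0, carry into field.
Longitude field F = 5; +1 → 6 = G.
The latitude characters are unchanged.

GC06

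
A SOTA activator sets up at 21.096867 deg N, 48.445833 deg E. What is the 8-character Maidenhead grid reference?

Offset from 180°W / 90°S: lon 228.44583°, lat 111.09687°.
Field (20°×10°, letters A–R): 228.44583/20 → 11 → L, 111.09687/10 → 11 → L; chars LL.
Square (2°×1°, digits 0–9): 8.44583/2 → 4, 1.09687/1 → 1; chars 41.
Subsquare (5′×2.5′, letters a–x): 0.44583/0.0833333 → 5 → f, 0.09687/0.0416667 → 2 → c; chars fc.
Extended square (30″×15″, digits 0–9): 0.02917/0.00833333 → 3, 0.01353/0.00416667 → 3; chars 33.

LL41fc33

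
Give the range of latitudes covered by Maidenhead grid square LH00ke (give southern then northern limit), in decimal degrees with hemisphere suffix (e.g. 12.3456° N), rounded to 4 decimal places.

19.8333° S, 19.7917° S

Field L=11, H=7: +11·20° lon, +7·10° lat → SW at lon 40°, lat -20°.
Square 0, 0: +0·2° lon, +0·1° lat → SW at lon 40°, lat -20°.
Subsquare k=10, e=4: +10·0.0833333° lon, +4·0.0416667° lat → SW at lon 40.8333°, lat -19.8333°.
Cell spans 0.0833333° lon × 0.0416667° lat.
south 19.8333° S, north 19.7917° S.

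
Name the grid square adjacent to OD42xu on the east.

Longitude subsquare x = 23; +1 → 24, wraps to 0 = a, carry into square.
Longitude square 4; +1 → 5.
The latitude characters are unchanged.

OD52au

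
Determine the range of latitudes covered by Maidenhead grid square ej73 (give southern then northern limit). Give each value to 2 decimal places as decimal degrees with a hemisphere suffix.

3.00° N, 4.00° N

Field E=4, J=9: +4·20° lon, +9·10° lat → SW at lon -100°, lat 0°.
Square 7, 3: +7·2° lon, +3·1° lat → SW at lon -86°, lat 3°.
Cell spans 2° lon × 1° lat.
south 3.00° N, north 4.00° N.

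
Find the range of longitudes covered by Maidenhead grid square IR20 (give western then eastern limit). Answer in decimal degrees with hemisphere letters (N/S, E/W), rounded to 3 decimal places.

Field I=8, R=17: +8·20° lon, +17·10° lat → SW at lon -20°, lat 80°.
Square 2, 0: +2·2° lon, +0·1° lat → SW at lon -16°, lat 80°.
Cell spans 2° lon × 1° lat.
west 16.000° W, east 14.000° W.

16.000° W, 14.000° W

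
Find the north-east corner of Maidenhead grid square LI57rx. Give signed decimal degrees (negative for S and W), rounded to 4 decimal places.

-2.0000, 51.5000

Field L=11, I=8: +11·20° lon, +8·10° lat → SW at lon 40°, lat -10°.
Square 5, 7: +5·2° lon, +7·1° lat → SW at lon 50°, lat -3°.
Subsquare r=17, x=23: +17·0.0833333° lon, +23·0.0416667° lat → SW at lon 51.4167°, lat -2.04167°.
Cell spans 0.0833333° lon × 0.0416667° lat. NE corner is SW corner plus one full cell.
latitude -2.0000, longitude 51.5000.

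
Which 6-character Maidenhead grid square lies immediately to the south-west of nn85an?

NN75xm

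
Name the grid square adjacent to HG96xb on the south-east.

IG06aa

Longitude subsquare x = 23; +1 → 24, wraps to 0 = a, carry into square.
Longitude square 9; +1 → 10, wraps to 0, carry into field.
Longitude field H = 7; +1 → 8 = I.
Latitude subsquare b = 1; −1 → 0 = a.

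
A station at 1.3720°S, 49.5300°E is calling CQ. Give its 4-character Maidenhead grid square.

Add 180° to longitude and 90° to latitude: 229.53, 88.63.
Field: lon ⌊229.53/20⌋ = 11 → L; lat ⌊88.63/10⌋ = 8 → I.
Square: lon ⌊9.53/2⌋ = 4; lat ⌊8.63/1⌋ = 8.

LI48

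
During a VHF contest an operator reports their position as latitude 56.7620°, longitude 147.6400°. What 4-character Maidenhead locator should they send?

Add 180° to longitude and 90° to latitude: 327.64, 146.76.
Field (20°×10°, letters A–R): lon ⌊327.64/20⌋ = 16 → Q; lat ⌊146.76/10⌋ = 14 → O.
Square (2°×1°, digits 0–9): lon ⌊7.64/2⌋ = 3; lat ⌊6.76/1⌋ = 6.

QO36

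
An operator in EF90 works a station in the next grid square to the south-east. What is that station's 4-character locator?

FE09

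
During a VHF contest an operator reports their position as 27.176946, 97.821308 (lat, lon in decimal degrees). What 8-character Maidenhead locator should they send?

NL87ve82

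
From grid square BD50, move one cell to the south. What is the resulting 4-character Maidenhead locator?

Latitude square 0; −1 → -1, wraps to 9, carry into field.
Latitude field D = 3; −1 → 2 = C.
The longitude characters are unchanged.

BC59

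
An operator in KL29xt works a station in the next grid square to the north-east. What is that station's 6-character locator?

Longitude subsquare x = 23; +1 → 24, wraps to 0 = a, carry into square.
Longitude square 2; +1 → 3.
Latitude subsquare t = 19; +1 → 20 = u.

KL39au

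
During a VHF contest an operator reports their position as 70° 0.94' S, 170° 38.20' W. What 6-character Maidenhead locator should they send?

Offset from 180°W / 90°S: lon 9.3633°, lat 19.9843°.
Field: lon ⌊9.3633/20⌋ = 0 → A; lat ⌊19.9843/10⌋ = 1 → B.
Square: lon ⌊9.3633/2⌋ = 4; lat ⌊9.9843/1⌋ = 9.
Subsquare: lon ⌊1.3633/0.0833333⌋ = 16 → q; lat ⌊0.9843/0.0416667⌋ = 23 → x.

AB49qx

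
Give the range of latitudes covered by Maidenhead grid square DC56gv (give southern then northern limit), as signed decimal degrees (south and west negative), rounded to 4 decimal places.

Field D=3, C=2: +3·20° lon, +2·10° lat → SW at lon -120°, lat -70°.
Square 5, 6: +5·2° lon, +6·1° lat → SW at lon -110°, lat -64°.
Subsquare g=6, v=21: +6·0.0833333° lon, +21·0.0416667° lat → SW at lon -109.5°, lat -63.125°.
Cell spans 0.0833333° lon × 0.0416667° lat.
south -63.1250, north -63.0833.

-63.1250, -63.0833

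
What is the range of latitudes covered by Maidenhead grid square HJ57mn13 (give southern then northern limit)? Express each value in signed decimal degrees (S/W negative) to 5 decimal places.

Field H=7, J=9: +7·20° lon, +9·10° lat → SW at lon -40°, lat 0°.
Square 5, 7: +5·2° lon, +7·1° lat → SW at lon -30°, lat 7°.
Subsquare m=12, n=13: +12·0.0833333° lon, +13·0.0416667° lat → SW at lon -29°, lat 7.54167°.
Extended square 1, 3: +1·0.00833333° lon, +3·0.00416667° lat → SW at lon -28.9917°, lat 7.55417°.
Cell spans 0.00833333° lon × 0.00416667° lat.
south 7.55417, north 7.55833.

7.55417, 7.55833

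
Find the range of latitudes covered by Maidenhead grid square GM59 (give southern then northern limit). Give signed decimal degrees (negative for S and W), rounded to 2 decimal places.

39.00, 40.00

Field G=6, M=12: +6·20° lon, +12·10° lat → SW at lon -60°, lat 30°.
Square 5, 9: +5·2° lon, +9·1° lat → SW at lon -50°, lat 39°.
Cell spans 2° lon × 1° lat.
south 39.00, north 40.00.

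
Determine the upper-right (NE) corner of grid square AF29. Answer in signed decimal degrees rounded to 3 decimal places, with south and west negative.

-30.000, -174.000

Field A=0, F=5: +0·20° lon, +5·10° lat → SW at lon -180°, lat -40°.
Square 2, 9: +2·2° lon, +9·1° lat → SW at lon -176°, lat -31°.
Cell spans 2° lon × 1° lat. NE corner is SW corner plus one full cell.
latitude -30.000, longitude -174.000.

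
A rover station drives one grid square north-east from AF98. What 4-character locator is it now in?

Longitude square 9; +1 → 10, wraps to 0, carry into field.
Longitude field A = 0; +1 → 1 = B.
Latitude square 8; +1 → 9.

BF09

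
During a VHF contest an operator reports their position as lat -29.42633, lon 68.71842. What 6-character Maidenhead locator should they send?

Offset from 180°W / 90°S: lon 248.7184°, lat 60.5737°.
Field: 248.7184/20 → 12 → M, 60.5737/10 → 6 → G; chars MG.
Square: 8.7184/2 → 4, 0.5737/1 → 0; chars 40.
Subsquare: 0.7184/0.0833333 → 8 → i, 0.5737/0.0416667 → 13 → n; chars in.

MG40in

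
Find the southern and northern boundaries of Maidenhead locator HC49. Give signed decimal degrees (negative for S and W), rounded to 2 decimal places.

-61.00, -60.00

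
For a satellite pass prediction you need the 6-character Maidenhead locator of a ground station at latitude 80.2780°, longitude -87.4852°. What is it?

Offset from 180°W / 90°S: lon 92.5148°, lat 170.2780°.
Field: lon ⌊92.5148/20⌋ = 4 → E; lat ⌊170.2780/10⌋ = 17 → R.
Square: lon ⌊12.5148/2⌋ = 6; lat ⌊0.2780/1⌋ = 0.
Subsquare: lon ⌊0.5148/0.0833333⌋ = 6 → g; lat ⌊0.2780/0.0416667⌋ = 6 → g.

ER60gg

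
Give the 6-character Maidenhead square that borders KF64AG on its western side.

KF54xg

Longitude subsquare a = 0; −1 → -1, wraps to 23 = x, carry into square.
Longitude square 6; −1 → 5.
The latitude characters are unchanged.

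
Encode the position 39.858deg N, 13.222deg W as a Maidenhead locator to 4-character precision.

Shift to the Maidenhead origin (180°W, 90°S): lon 166.78, lat 129.86.
Field: lon ⌊166.78/20⌋ = 8 → I; lat ⌊129.86/10⌋ = 12 → M.
Square: lon ⌊6.78/2⌋ = 3; lat ⌊9.86/1⌋ = 9.

IM39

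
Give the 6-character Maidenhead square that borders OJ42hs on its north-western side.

OJ42gt

Longitude subsquare h = 7; −1 → 6 = g.
Latitude subsquare s = 18; +1 → 19 = t.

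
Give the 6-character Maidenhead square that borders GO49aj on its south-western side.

Longitude subsquare a = 0; −1 → -1, wraps to 23 = x, carry into square.
Longitude square 4; −1 → 3.
Latitude subsquare j = 9; −1 → 8 = i.

GO39xi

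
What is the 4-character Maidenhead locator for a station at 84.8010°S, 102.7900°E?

Add 180° to longitude and 90° to latitude: 282.79, 5.20.
Field: 282.79/20 → 14 → O, 5.20/10 → 0 → A; chars OA.
Square: 2.79/2 → 1, 5.20/1 → 5; chars 15.

OA15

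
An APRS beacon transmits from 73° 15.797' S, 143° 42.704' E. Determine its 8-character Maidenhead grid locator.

Offset from 180°W / 90°S: lon 323.71173°, lat 16.73672°.
Field: lon ⌊323.71173/20⌋ = 16 → Q; lat ⌊16.73672/10⌋ = 1 → B.
Square: lon ⌊3.71173/2⌋ = 1; lat ⌊6.73672/1⌋ = 6.
Subsquare: lon ⌊1.71173/0.0833333⌋ = 20 → u; lat ⌊0.73672/0.0416667⌋ = 17 → r.
Extended square: lon ⌊0.04507/0.00833333⌋ = 5; lat ⌊0.02838/0.00416667⌋ = 6.

QB16ur56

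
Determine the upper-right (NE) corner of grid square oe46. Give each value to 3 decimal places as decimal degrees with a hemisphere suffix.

43.000° S, 110.000° E

Field O=14, E=4: +14·20° lon, +4·10° lat → SW at lon 100°, lat -50°.
Square 4, 6: +4·2° lon, +6·1° lat → SW at lon 108°, lat -44°.
Cell spans 2° lon × 1° lat. NE corner is SW corner plus one full cell.
latitude 43.000° S, longitude 110.000° E.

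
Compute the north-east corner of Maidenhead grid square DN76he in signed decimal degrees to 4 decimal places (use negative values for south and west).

Field D=3, N=13: +3·20° lon, +13·10° lat → SW at lon -120°, lat 40°.
Square 7, 6: +7·2° lon, +6·1° lat → SW at lon -106°, lat 46°.
Subsquare h=7, e=4: +7·0.0833333° lon, +4·0.0416667° lat → SW at lon -105.417°, lat 46.1667°.
Cell spans 0.0833333° lon × 0.0416667° lat. NE corner is SW corner plus one full cell.
latitude 46.2083, longitude -105.3333.

46.2083, -105.3333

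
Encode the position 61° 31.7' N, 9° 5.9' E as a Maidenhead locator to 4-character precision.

Add 180° to longitude and 90° to latitude: 189.10, 151.53.
Field: 189.10/20 → 9 → J, 151.53/10 → 15 → P; chars JP.
Square: 9.10/2 → 4, 1.53/1 → 1; chars 41.

JP41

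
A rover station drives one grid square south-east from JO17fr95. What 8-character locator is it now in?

JO17gr04

Longitude extended square 9; +1 → 10, wraps to 0, carry into subsquare.
Longitude subsquare f = 5; +1 → 6 = g.
Latitude extended square 5; −1 → 4.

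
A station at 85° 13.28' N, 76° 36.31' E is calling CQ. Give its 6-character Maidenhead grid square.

MR85hf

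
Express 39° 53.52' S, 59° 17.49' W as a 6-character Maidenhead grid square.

GF00ic

Offset from 180°W / 90°S: lon 120.7085°, lat 50.1080°.
Field: 120.7085/20 → 6 → G, 50.1080/10 → 5 → F; chars GF.
Square: 0.7085/2 → 0, 0.1080/1 → 0; chars 00.
Subsquare: 0.7085/0.0833333 → 8 → i, 0.1080/0.0416667 → 2 → c; chars ic.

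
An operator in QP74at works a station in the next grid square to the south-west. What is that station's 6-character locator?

QP64xs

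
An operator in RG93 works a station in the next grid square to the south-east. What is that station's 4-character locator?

AG02

Longitude square 9; +1 → 10, wraps to 0, carry into field.
Longitude field R = 17; +1 → 18, wraps to 0 = A, wrapping around the antimeridian.
Latitude square 3; −1 → 2.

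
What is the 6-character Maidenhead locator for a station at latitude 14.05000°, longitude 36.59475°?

Offset from 180°W / 90°S: lon 216.5948°, lat 104.0500°.
Field: 216.5948/20 → 10 → K, 104.0500/10 → 10 → K; chars KK.
Square: 16.5948/2 → 8, 4.0500/1 → 4; chars 84.
Subsquare: 0.5948/0.0833333 → 7 → h, 0.0500/0.0416667 → 1 → b; chars hb.

KK84hb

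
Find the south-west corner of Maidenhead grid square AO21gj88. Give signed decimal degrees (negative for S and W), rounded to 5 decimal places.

51.40833, -175.43333

Field A=0, O=14: +0·20° lon, +14·10° lat → SW at lon -180°, lat 50°.
Square 2, 1: +2·2° lon, +1·1° lat → SW at lon -176°, lat 51°.
Subsquare g=6, j=9: +6·0.0833333° lon, +9·0.0416667° lat → SW at lon -175.5°, lat 51.375°.
Extended square 8, 8: +8·0.00833333° lon, +8·0.00416667° lat → SW at lon -175.433°, lat 51.4083°.
latitude 51.40833, longitude -175.43333.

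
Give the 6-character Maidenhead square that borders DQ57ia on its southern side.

Latitude subsquare a = 0; −1 → -1, wraps to 23 = x, carry into square.
Latitude square 7; −1 → 6.
The longitude characters are unchanged.

DQ56ix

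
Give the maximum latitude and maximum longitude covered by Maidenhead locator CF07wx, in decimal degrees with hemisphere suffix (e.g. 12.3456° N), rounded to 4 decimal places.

32.0000° S, 138.0833° W

Field C=2, F=5: +2·20° lon, +5·10° lat → SW at lon -140°, lat -40°.
Square 0, 7: +0·2° lon, +7·1° lat → SW at lon -140°, lat -33°.
Subsquare w=22, x=23: +22·0.0833333° lon, +23·0.0416667° lat → SW at lon -138.167°, lat -32.0417°.
Cell spans 0.0833333° lon × 0.0416667° lat. NE corner is SW corner plus one full cell.
latitude 32.0000° S, longitude 138.0833° W.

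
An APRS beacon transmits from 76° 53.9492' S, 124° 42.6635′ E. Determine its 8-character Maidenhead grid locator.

PB23ic54

Offset from 180°W / 90°S: lon 304.71106°, lat 13.10085°.
Field (20°×10°, letters A–R): 304.71106/20 → 15 → P, 13.10085/10 → 1 → B; chars PB.
Square (2°×1°, digits 0–9): 4.71106/2 → 2, 3.10085/1 → 3; chars 23.
Subsquare (5′×2.5′, letters a–x): 0.71106/0.0833333 → 8 → i, 0.10085/0.0416667 → 2 → c; chars ic.
Extended square (30″×15″, digits 0–9): 0.04439/0.00833333 → 5, 0.01751/0.00416667 → 4; chars 54.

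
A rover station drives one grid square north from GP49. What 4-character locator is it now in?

GQ40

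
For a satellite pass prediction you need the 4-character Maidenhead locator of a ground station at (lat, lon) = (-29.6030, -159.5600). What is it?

BG00

Shift to the Maidenhead origin (180°W, 90°S): lon 20.44, lat 60.40.
Field: lon ⌊20.44/20⌋ = 1 → B; lat ⌊60.40/10⌋ = 6 → G.
Square: lon ⌊0.44/2⌋ = 0; lat ⌊0.40/1⌋ = 0.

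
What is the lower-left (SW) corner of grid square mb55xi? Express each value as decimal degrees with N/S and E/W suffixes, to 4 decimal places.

Field M=12, B=1: +12·20° lon, +1·10° lat → SW at lon 60°, lat -80°.
Square 5, 5: +5·2° lon, +5·1° lat → SW at lon 70°, lat -75°.
Subsquare x=23, i=8: +23·0.0833333° lon, +8·0.0416667° lat → SW at lon 71.9167°, lat -74.6667°.
latitude 74.6667° S, longitude 71.9167° E.

74.6667° S, 71.9167° E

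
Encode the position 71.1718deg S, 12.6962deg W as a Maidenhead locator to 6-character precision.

IB38pt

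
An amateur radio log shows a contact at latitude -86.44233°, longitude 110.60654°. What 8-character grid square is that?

OA53hn23

Add 180° to longitude and 90° to latitude: 290.60654, 3.55767.
Field: lon ⌊290.60654/20⌋ = 14 → O; lat ⌊3.55767/10⌋ = 0 → A.
Square: lon ⌊10.60654/2⌋ = 5; lat ⌊3.55767/1⌋ = 3.
Subsquare: lon ⌊0.60654/0.0833333⌋ = 7 → h; lat ⌊0.55767/0.0416667⌋ = 13 → n.
Extended square: lon ⌊0.02321/0.00833333⌋ = 2; lat ⌊0.01600/0.00416667⌋ = 3.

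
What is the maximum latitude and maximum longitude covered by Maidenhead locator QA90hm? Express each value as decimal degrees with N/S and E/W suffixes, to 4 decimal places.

89.4583° S, 158.6667° E

Field Q=16, A=0: +16·20° lon, +0·10° lat → SW at lon 140°, lat -90°.
Square 9, 0: +9·2° lon, +0·1° lat → SW at lon 158°, lat -90°.
Subsquare h=7, m=12: +7·0.0833333° lon, +12·0.0416667° lat → SW at lon 158.583°, lat -89.5°.
Cell spans 0.0833333° lon × 0.0416667° lat. NE corner is SW corner plus one full cell.
latitude 89.4583° S, longitude 158.6667° E.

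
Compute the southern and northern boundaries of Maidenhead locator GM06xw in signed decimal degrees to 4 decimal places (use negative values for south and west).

36.9167, 36.9583

Field G=6, M=12: +6·20° lon, +12·10° lat → SW at lon -60°, lat 30°.
Square 0, 6: +0·2° lon, +6·1° lat → SW at lon -60°, lat 36°.
Subsquare x=23, w=22: +23·0.0833333° lon, +22·0.0416667° lat → SW at lon -58.0833°, lat 36.9167°.
Cell spans 0.0833333° lon × 0.0416667° lat.
south 36.9167, north 36.9583.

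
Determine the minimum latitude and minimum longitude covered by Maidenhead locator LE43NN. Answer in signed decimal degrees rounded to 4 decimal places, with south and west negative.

-46.4583, 49.0833

Field L=11, E=4: +11·20° lon, +4·10° lat → SW at lon 40°, lat -50°.
Square 4, 3: +4·2° lon, +3·1° lat → SW at lon 48°, lat -47°.
Subsquare n=13, n=13: +13·0.0833333° lon, +13·0.0416667° lat → SW at lon 49.0833°, lat -46.4583°.
latitude -46.4583, longitude 49.0833.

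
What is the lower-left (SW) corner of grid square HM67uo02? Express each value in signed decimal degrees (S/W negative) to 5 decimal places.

37.59167, -26.33333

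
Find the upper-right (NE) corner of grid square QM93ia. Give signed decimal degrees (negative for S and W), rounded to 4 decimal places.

33.0417, 158.7500

Field Q=16, M=12: +16·20° lon, +12·10° lat → SW at lon 140°, lat 30°.
Square 9, 3: +9·2° lon, +3·1° lat → SW at lon 158°, lat 33°.
Subsquare i=8, a=0: +8·0.0833333° lon, +0·0.0416667° lat → SW at lon 158.667°, lat 33°.
Cell spans 0.0833333° lon × 0.0416667° lat. NE corner is SW corner plus one full cell.
latitude 33.0417, longitude 158.7500.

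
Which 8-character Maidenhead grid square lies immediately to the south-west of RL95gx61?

RL95gx50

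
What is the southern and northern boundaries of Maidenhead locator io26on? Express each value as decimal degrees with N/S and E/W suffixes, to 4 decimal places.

56.5417° N, 56.5833° N

Field I=8, O=14: +8·20° lon, +14·10° lat → SW at lon -20°, lat 50°.
Square 2, 6: +2·2° lon, +6·1° lat → SW at lon -16°, lat 56°.
Subsquare o=14, n=13: +14·0.0833333° lon, +13·0.0416667° lat → SW at lon -14.8333°, lat 56.5417°.
Cell spans 0.0833333° lon × 0.0416667° lat.
south 56.5417° N, north 56.5833° N.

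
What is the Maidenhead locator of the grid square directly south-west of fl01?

EL90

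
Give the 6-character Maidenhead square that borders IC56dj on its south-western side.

IC56ci

Longitude subsquare d = 3; −1 → 2 = c.
Latitude subsquare j = 9; −1 → 8 = i.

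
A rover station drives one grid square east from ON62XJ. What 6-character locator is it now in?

ON72aj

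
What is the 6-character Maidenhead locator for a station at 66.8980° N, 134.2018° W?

Add 180° to longitude and 90° to latitude: 45.7982, 156.8980.
Field (20°×10°, letters A–R): lon ⌊45.7982/20⌋ = 2 → C; lat ⌊156.8980/10⌋ = 15 → P.
Square (2°×1°, digits 0–9): lon ⌊5.7982/2⌋ = 2; lat ⌊6.8980/1⌋ = 6.
Subsquare (5′×2.5′, letters a–x): lon ⌊1.7982/0.0833333⌋ = 21 → v; lat ⌊0.8980/0.0416667⌋ = 21 → v.

CP26vv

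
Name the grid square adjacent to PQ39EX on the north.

Latitude subsquare x = 23; +1 → 24, wraps to 0 = a, carry into square.
Latitude square 9; +1 → 10, wraps to 0, carry into field.
Latitude field Q = 16; +1 → 17 = R.
The longitude characters are unchanged.

PR30ea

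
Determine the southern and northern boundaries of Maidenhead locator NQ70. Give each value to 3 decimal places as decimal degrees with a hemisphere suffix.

70.000° N, 71.000° N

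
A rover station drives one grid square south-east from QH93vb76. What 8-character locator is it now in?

Longitude extended square 7; +1 → 8.
Latitude extended square 6; −1 → 5.

QH93vb85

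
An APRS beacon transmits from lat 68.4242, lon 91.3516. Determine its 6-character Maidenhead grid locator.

Add 180° to longitude and 90° to latitude: 271.3516, 158.4242.
Field: lon ⌊271.3516/20⌋ = 13 → N; lat ⌊158.4242/10⌋ = 15 → P.
Square: lon ⌊11.3516/2⌋ = 5; lat ⌊8.4242/1⌋ = 8.
Subsquare: lon ⌊1.3516/0.0833333⌋ = 16 → q; lat ⌊0.4242/0.0416667⌋ = 10 → k.

NP58qk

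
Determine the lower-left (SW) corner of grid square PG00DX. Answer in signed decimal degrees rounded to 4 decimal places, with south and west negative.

-29.0417, 120.2500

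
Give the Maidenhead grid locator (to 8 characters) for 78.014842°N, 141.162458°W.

BQ98ka03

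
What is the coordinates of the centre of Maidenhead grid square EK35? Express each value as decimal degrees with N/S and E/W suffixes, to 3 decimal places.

Field E=4, K=10: +4·20° lon, +10·10° lat → SW at lon -100°, lat 10°.
Square 3, 5: +3·2° lon, +5·1° lat → SW at lon -94°, lat 15°.
Cell spans 2° lon × 1° lat. Centre is SW corner plus half of each.
latitude 15.500° N, longitude 93.000° W.

15.500° N, 93.000° W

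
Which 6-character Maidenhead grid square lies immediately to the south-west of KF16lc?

KF16kb

Longitude subsquare l = 11; −1 → 10 = k.
Latitude subsquare c = 2; −1 → 1 = b.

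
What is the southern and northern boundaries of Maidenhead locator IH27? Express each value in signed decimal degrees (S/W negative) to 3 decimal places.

-13.000, -12.000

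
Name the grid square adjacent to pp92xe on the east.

Longitude subsquare x = 23; +1 → 24, wraps to 0 = a, carry into square.
Longitude square 9; +1 → 10, wraps to 0, carry into field.
Longitude field P = 15; +1 → 16 = Q.
The latitude characters are unchanged.

QP02ae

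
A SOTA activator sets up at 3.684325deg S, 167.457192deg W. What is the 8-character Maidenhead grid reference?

Shift to the Maidenhead origin (180°W, 90°S): lon 12.54281, lat 86.31567.
Field: lon ⌊12.54281/20⌋ = 0 → A; lat ⌊86.31567/10⌋ = 8 → I.
Square: lon ⌊12.54281/2⌋ = 6; lat ⌊6.31567/1⌋ = 6.
Subsquare: lon ⌊0.54281/0.0833333⌋ = 6 → g; lat ⌊0.31567/0.0416667⌋ = 7 → h.
Extended square: lon ⌊0.04281/0.00833333⌋ = 5; lat ⌊0.02401/0.00416667⌋ = 5.

AI66gh55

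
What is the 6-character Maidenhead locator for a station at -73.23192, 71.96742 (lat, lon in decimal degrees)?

MB56xs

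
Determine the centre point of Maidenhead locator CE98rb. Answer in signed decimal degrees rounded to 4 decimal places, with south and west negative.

-41.9375, -120.5417

Field C=2, E=4: +2·20° lon, +4·10° lat → SW at lon -140°, lat -50°.
Square 9, 8: +9·2° lon, +8·1° lat → SW at lon -122°, lat -42°.
Subsquare r=17, b=1: +17·0.0833333° lon, +1·0.0416667° lat → SW at lon -120.583°, lat -41.9583°.
Cell spans 0.0833333° lon × 0.0416667° lat. Centre is SW corner plus half of each.
latitude -41.9375, longitude -120.5417.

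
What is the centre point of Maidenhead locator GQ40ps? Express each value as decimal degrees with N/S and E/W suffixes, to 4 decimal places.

70.7708° N, 50.7083° W

Field G=6, Q=16: +6·20° lon, +16·10° lat → SW at lon -60°, lat 70°.
Square 4, 0: +4·2° lon, +0·1° lat → SW at lon -52°, lat 70°.
Subsquare p=15, s=18: +15·0.0833333° lon, +18·0.0416667° lat → SW at lon -50.75°, lat 70.75°.
Cell spans 0.0833333° lon × 0.0416667° lat. Centre is SW corner plus half of each.
latitude 70.7708° N, longitude 50.7083° W.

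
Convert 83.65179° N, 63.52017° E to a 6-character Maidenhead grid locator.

MR13sp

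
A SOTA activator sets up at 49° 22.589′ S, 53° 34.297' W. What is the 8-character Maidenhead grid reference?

GE30fo19

Shift to the Maidenhead origin (180°W, 90°S): lon 126.42838, lat 40.62352.
Field: 126.42838/20 → 6 → G, 40.62352/10 → 4 → E; chars GE.
Square: 6.42838/2 → 3, 0.62352/1 → 0; chars 30.
Subsquare: 0.42838/0.0833333 → 5 → f, 0.62352/0.0416667 → 14 → o; chars fo.
Extended square: 0.01172/0.00833333 → 1, 0.04018/0.00416667 → 9; chars 19.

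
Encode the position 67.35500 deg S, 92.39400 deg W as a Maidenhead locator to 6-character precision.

Add 180° to longitude and 90° to latitude: 87.6060, 22.6450.
Field: 87.6060/20 → 4 → E, 22.6450/10 → 2 → C; chars EC.
Square: 7.6060/2 → 3, 2.6450/1 → 2; chars 32.
Subsquare: 1.6060/0.0833333 → 19 → t, 0.6450/0.0416667 → 15 → p; chars tp.

EC32tp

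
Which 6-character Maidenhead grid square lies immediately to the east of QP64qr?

Longitude subsquare q = 16; +1 → 17 = r.
The latitude characters are unchanged.

QP64rr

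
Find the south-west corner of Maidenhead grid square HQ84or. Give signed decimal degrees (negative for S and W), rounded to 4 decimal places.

Field H=7, Q=16: +7·20° lon, +16·10° lat → SW at lon -40°, lat 70°.
Square 8, 4: +8·2° lon, +4·1° lat → SW at lon -24°, lat 74°.
Subsquare o=14, r=17: +14·0.0833333° lon, +17·0.0416667° lat → SW at lon -22.8333°, lat 74.7083°.
latitude 74.7083, longitude -22.8333.

74.7083, -22.8333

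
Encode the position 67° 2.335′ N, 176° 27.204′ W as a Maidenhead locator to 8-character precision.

AP17sa59

Add 180° to longitude and 90° to latitude: 3.54660, 157.03892.
Field: 3.54660/20 → 0 → A, 157.03892/10 → 15 → P; chars AP.
Square: 3.54660/2 → 1, 7.03892/1 → 7; chars 17.
Subsquare: 1.54660/0.0833333 → 18 → s, 0.03892/0.0416667 → 0 → a; chars sa.
Extended square: 0.04660/0.00833333 → 5, 0.03892/0.00416667 → 9; chars 59.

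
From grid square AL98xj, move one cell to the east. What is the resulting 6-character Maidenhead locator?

BL08aj

Longitude subsquare x = 23; +1 → 24, wraps to 0 = a, carry into square.
Longitude square 9; +1 → 10, wraps to 0, carry into field.
Longitude field A = 0; +1 → 1 = B.
The latitude characters are unchanged.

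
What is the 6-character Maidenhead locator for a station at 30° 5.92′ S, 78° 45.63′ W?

Add 180° to longitude and 90° to latitude: 101.2395, 59.9013.
Field: lon ⌊101.2395/20⌋ = 5 → F; lat ⌊59.9013/10⌋ = 5 → F.
Square: lon ⌊1.2395/2⌋ = 0; lat ⌊9.9013/1⌋ = 9.
Subsquare: lon ⌊1.2395/0.0833333⌋ = 14 → o; lat ⌊0.9013/0.0416667⌋ = 21 → v.

FF09ov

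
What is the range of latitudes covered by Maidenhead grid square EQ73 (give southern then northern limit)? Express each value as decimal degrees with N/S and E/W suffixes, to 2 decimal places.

73.00° N, 74.00° N

Field E=4, Q=16: +4·20° lon, +16·10° lat → SW at lon -100°, lat 70°.
Square 7, 3: +7·2° lon, +3·1° lat → SW at lon -86°, lat 73°.
Cell spans 2° lon × 1° lat.
south 73.00° N, north 74.00° N.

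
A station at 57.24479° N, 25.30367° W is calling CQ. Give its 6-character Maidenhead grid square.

HO77if

Offset from 180°W / 90°S: lon 154.6963°, lat 147.2448°.
Field: lon ⌊154.6963/20⌋ = 7 → H; lat ⌊147.2448/10⌋ = 14 → O.
Square: lon ⌊14.6963/2⌋ = 7; lat ⌊7.2448/1⌋ = 7.
Subsquare: lon ⌊0.6963/0.0833333⌋ = 8 → i; lat ⌊0.2448/0.0416667⌋ = 5 → f.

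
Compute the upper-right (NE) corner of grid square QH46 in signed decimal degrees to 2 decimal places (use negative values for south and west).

-13.00, 150.00

Field Q=16, H=7: +16·20° lon, +7·10° lat → SW at lon 140°, lat -20°.
Square 4, 6: +4·2° lon, +6·1° lat → SW at lon 148°, lat -14°.
Cell spans 2° lon × 1° lat. NE corner is SW corner plus one full cell.
latitude -13.00, longitude 150.00.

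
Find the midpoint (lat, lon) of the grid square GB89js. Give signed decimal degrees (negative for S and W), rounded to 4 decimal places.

Field G=6, B=1: +6·20° lon, +1·10° lat → SW at lon -60°, lat -80°.
Square 8, 9: +8·2° lon, +9·1° lat → SW at lon -44°, lat -71°.
Subsquare j=9, s=18: +9·0.0833333° lon, +18·0.0416667° lat → SW at lon -43.25°, lat -70.25°.
Cell spans 0.0833333° lon × 0.0416667° lat. Centre is SW corner plus half of each.
latitude -70.2292, longitude -43.2083.

-70.2292, -43.2083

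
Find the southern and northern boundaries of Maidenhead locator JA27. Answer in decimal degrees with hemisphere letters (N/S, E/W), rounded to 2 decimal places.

Field J=9, A=0: +9·20° lon, +0·10° lat → SW at lon 0°, lat -90°.
Square 2, 7: +2·2° lon, +7·1° lat → SW at lon 4°, lat -83°.
Cell spans 2° lon × 1° lat.
south 83.00° S, north 82.00° S.

83.00° S, 82.00° S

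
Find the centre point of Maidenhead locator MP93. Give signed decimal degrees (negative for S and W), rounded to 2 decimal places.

Field M=12, P=15: +12·20° lon, +15·10° lat → SW at lon 60°, lat 60°.
Square 9, 3: +9·2° lon, +3·1° lat → SW at lon 78°, lat 63°.
Cell spans 2° lon × 1° lat. Centre is SW corner plus half of each.
latitude 63.50, longitude 79.00.

63.50, 79.00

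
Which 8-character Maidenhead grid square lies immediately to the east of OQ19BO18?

Longitude extended square 1; +1 → 2.
The latitude characters are unchanged.

OQ19bo28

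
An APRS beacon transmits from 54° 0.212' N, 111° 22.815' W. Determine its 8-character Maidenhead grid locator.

Shift to the Maidenhead origin (180°W, 90°S): lon 68.61975, lat 144.00353.
Field: lon ⌊68.61975/20⌋ = 3 → D; lat ⌊144.00353/10⌋ = 14 → O.
Square: lon ⌊8.61975/2⌋ = 4; lat ⌊4.00353/1⌋ = 4.
Subsquare: lon ⌊0.61975/0.0833333⌋ = 7 → h; lat ⌊0.00353/0.0416667⌋ = 0 → a.
Extended square: lon ⌊0.03642/0.00833333⌋ = 4; lat ⌊0.00353/0.00416667⌋ = 0.

DO44ha40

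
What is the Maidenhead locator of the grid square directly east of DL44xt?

DL54at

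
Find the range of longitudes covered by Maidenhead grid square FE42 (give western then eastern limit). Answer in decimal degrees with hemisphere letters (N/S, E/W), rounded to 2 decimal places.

Field F=5, E=4: +5·20° lon, +4·10° lat → SW at lon -80°, lat -50°.
Square 4, 2: +4·2° lon, +2·1° lat → SW at lon -72°, lat -48°.
Cell spans 2° lon × 1° lat.
west 72.00° W, east 70.00° W.

72.00° W, 70.00° W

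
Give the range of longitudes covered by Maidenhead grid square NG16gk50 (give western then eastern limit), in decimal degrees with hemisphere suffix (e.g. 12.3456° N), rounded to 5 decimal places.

Field N=13, G=6: +13·20° lon, +6·10° lat → SW at lon 80°, lat -30°.
Square 1, 6: +1·2° lon, +6·1° lat → SW at lon 82°, lat -24°.
Subsquare g=6, k=10: +6·0.0833333° lon, +10·0.0416667° lat → SW at lon 82.5°, lat -23.5833°.
Extended square 5, 0: +5·0.00833333° lon, +0·0.00416667° lat → SW at lon 82.5417°, lat -23.5833°.
Cell spans 0.00833333° lon × 0.00416667° lat.
west 82.54167° E, east 82.55000° E.

82.54167° E, 82.55000° E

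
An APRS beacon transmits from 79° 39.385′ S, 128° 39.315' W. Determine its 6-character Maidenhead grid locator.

CB50qi

Offset from 180°W / 90°S: lon 51.3448°, lat 10.3436°.
Field: 51.3448/20 → 2 → C, 10.3436/10 → 1 → B; chars CB.
Square: 11.3448/2 → 5, 0.3436/1 → 0; chars 50.
Subsquare: 1.3448/0.0833333 → 16 → q, 0.3436/0.0416667 → 8 → i; chars qi.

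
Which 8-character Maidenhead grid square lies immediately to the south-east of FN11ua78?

Longitude extended square 7; +1 → 8.
Latitude extended square 8; −1 → 7.

FN11ua87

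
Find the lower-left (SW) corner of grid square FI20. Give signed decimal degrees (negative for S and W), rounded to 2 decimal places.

-10.00, -76.00

Field F=5, I=8: +5·20° lon, +8·10° lat → SW at lon -80°, lat -10°.
Square 2, 0: +2·2° lon, +0·1° lat → SW at lon -76°, lat -10°.
latitude -10.00, longitude -76.00.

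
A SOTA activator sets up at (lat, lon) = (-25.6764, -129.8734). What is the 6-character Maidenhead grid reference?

CG54bh

Offset from 180°W / 90°S: lon 50.1266°, lat 64.3236°.
Field: 50.1266/20 → 2 → C, 64.3236/10 → 6 → G; chars CG.
Square: 10.1266/2 → 5, 4.3236/1 → 4; chars 54.
Subsquare: 0.1266/0.0833333 → 1 → b, 0.3236/0.0416667 → 7 → h; chars bh.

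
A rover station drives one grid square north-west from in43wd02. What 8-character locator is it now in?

IN43vd93

Longitude extended square 0; −1 → -1, wraps to 9, carry into subsquare.
Longitude subsquare w = 22; −1 → 21 = v.
Latitude extended square 2; +1 → 3.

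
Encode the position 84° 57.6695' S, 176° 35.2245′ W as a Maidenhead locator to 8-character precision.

AA15qa99

Offset from 180°W / 90°S: lon 3.41293°, lat 5.03884°.
Field: 3.41293/20 → 0 → A, 5.03884/10 → 0 → A; chars AA.
Square: 3.41293/2 → 1, 5.03884/1 → 5; chars 15.
Subsquare: 1.41293/0.0833333 → 16 → q, 0.03884/0.0416667 → 0 → a; chars qa.
Extended square: 0.07959/0.00833333 → 9, 0.03884/0.00416667 → 9; chars 99.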